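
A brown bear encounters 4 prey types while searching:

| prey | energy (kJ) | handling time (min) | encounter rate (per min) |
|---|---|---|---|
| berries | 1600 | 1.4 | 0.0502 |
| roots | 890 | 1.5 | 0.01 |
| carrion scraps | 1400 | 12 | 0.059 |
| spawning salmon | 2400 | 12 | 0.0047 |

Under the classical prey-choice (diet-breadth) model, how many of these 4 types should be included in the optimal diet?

4

Rank by E/h (kJ/min): berries 1.14e+03, roots 593, spawning salmon 200, carrion scraps 117. Include each in turn until the next type's E/h falls below the running intake rate.
Rate on top 1: 75.05. roots: 593 > 75.05 → include.
Rate on top 2: 82.21. spawning salmon: 200 > 82.21 → include.
Rate on top 3: 88.03. carrion scraps: 117 > 88.03 → include.
Optimal diet: berries, roots, spawning salmon, carrion scraps — 4 of 4 types.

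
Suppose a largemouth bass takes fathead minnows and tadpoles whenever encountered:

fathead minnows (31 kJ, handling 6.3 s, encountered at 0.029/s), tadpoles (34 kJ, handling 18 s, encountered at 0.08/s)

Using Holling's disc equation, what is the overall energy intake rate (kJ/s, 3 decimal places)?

R = (0.029×31 + 0.08×34) / (1 + 0.029×6.3 + 0.08×18) = 3.619/2.623 = 1.38 kJ/s.

1.380 kJ/s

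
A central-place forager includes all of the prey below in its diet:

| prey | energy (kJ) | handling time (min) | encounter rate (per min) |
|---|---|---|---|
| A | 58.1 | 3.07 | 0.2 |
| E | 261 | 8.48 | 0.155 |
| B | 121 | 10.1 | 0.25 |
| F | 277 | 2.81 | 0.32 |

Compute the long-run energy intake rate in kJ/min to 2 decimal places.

R = Σλ_iE_i / (1 + Σλ_ih_i)
Numerator: 0.2×58.1 + 0.155×261 + 0.25×121 + 0.32×277 = 171
Denominator: 1 + 0.2×3.07 + 0.155×8.48 + 0.25×10.1 + 0.32×2.81 = 6.353
R = 171/6.353 = 26.91 kJ/min

26.91 kJ/min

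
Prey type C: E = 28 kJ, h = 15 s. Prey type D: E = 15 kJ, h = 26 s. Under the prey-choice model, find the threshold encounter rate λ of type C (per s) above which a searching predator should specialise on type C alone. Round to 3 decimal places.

0.030 per s

At the threshold, the rate on type C alone equals the profitability of type D: λ·28/(1 + λ·15) = 15/26 = 0.5769.
Rearranging, λ(28 − 0.5769×15) = 0.5769, so λ = 0.5769/19.35 = 0.02982 per s.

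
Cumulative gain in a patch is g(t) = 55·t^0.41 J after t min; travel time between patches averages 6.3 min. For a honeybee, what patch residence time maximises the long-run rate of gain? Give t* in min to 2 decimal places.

4.38 min

By the marginal value theorem, leave when the instantaneous gain rate g'(t) equals the habitat-wide average g(t)/(T + t).
g'(t) = 0.41·55·t^-0.59. Setting 0.41·55·t^-0.59 = 55·t^0.41/(6.3+t) gives 0.41(6.3+t) = t, so 0.59·t = 0.41×6.3.
t* = 0.41×6.3/0.59 = 4.378 min.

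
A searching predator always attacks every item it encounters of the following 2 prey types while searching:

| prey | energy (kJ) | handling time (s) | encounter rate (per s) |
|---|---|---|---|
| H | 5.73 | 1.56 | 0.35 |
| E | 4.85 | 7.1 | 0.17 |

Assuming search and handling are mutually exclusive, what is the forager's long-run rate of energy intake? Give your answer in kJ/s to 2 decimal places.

1.03 kJ/s

Energy encountered per unit search time: 0.35×5.73 + 0.17×4.85 = 2.83 kJ/s.
Handling time per unit search time: 0.35×1.56 + 0.17×7.1 = 1.753.
Rate = 2.83/(1 + 1.753) = 1.028 kJ/s.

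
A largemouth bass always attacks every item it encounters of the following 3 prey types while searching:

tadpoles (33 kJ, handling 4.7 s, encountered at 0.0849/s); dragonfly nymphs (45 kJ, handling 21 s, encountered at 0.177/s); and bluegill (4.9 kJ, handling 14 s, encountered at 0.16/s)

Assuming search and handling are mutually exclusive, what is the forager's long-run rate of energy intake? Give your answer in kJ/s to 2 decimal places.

1.57 kJ/s

Energy encountered per unit search time: 0.0849×33 + 0.177×45 + 0.16×4.9 = 11.55 kJ/s.
Handling time per unit search time: 0.0849×4.7 + 0.177×21 + 0.16×14 = 6.356.
Rate = 11.55/(1 + 6.356) = 1.57 kJ/s.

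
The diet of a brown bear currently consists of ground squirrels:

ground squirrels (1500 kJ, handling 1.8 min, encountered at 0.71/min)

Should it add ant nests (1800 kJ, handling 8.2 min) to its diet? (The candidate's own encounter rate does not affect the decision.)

On ground squirrels alone, R = ΣλE/(1+Σλh) = 1065/2.278 = 467.5 kJ/min.
ant nests: E/h = 1800/8.2 = 219.5 kJ/min.
Since 219.5 < R, time spent handling ant nests is better spent searching.

No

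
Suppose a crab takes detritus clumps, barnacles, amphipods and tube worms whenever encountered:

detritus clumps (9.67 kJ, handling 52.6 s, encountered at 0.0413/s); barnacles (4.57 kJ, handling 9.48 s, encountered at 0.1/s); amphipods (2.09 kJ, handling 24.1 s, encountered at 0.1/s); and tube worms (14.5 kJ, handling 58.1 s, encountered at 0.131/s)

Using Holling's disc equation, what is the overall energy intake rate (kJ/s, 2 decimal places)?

0.21 kJ/s

R = Σλ_iE_i / (1 + Σλ_ih_i)
Numerator: 0.0413×9.67 + 0.1×4.57 + 0.1×2.09 + 0.131×14.5 = 2.965
Denominator: 1 + 0.0413×52.6 + 0.1×9.48 + 0.1×24.1 + 0.131×58.1 = 14.14
R = 2.965/14.14 = 0.2097 kJ/s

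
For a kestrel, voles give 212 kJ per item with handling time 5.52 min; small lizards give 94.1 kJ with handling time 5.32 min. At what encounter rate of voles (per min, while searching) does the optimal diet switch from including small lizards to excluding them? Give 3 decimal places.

Drop small lizards once their profitability E₂/h₂ falls below the rate achievable on voles alone: E₂/h₂ = λE₁/(1 + λh₁).
Solve for λ: λE₁h₂ = E₂(1 + λh₁) → λ(E₁h₂ − E₂h₁) = E₂ → λ = E₂/(E₁h₂ − E₂h₁).
λ = 94.1/(212×5.32 − 94.1×5.52) = 94.1/608.4 = 0.1547 per min.

0.155 per min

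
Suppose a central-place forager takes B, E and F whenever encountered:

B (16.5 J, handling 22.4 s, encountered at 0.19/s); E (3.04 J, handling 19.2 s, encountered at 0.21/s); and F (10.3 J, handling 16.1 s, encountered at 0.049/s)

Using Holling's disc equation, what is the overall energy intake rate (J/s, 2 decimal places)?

0.42 J/s

R = Σλ_iE_i / (1 + Σλ_ih_i)
Numerator: 0.19×16.5 + 0.21×3.04 + 0.049×10.3 = 4.278
Denominator: 1 + 0.19×22.4 + 0.21×19.2 + 0.049×16.1 = 10.08
R = 4.278/10.08 = 0.4245 J/s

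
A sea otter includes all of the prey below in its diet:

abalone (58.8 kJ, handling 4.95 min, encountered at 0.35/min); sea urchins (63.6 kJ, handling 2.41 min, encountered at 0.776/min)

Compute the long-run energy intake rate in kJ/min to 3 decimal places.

15.194 kJ/min

Energy encountered per unit search time: 0.35×58.8 + 0.776×63.6 = 69.93 kJ/min.
Handling time per unit search time: 0.35×4.95 + 0.776×2.41 = 3.603.
Rate = 69.93/(1 + 3.603) = 15.19 kJ/min.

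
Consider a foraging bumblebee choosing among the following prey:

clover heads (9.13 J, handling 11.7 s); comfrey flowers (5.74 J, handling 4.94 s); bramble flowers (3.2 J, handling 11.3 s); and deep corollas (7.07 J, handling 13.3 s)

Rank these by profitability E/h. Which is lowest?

Profitability E/h (J/s): clover heads = 9.13/11.7 = 0.78, comfrey flowers = 5.74/4.94 = 1.16, bramble flowers = 3.2/11.3 = 0.283, deep corollas = 7.07/13.3 = 0.532.
Ranked: comfrey flowers > clover heads > deep corollas > bramble flowers.

bramble flowers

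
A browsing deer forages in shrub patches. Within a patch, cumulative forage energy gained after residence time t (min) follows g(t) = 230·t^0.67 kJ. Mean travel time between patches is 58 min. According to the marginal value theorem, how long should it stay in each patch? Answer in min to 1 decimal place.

117.8 min

By the marginal value theorem, leave when the instantaneous gain rate g'(t) equals the habitat-wide average g(t)/(T + t).
g'(t) = 0.67·230·t^-0.33. Setting 0.67·230·t^-0.33 = 230·t^0.67/(58+t) gives 0.67(58+t) = t, so 0.33·t = 0.67×58.
t* = 0.67×58/0.33 = 117.8 min.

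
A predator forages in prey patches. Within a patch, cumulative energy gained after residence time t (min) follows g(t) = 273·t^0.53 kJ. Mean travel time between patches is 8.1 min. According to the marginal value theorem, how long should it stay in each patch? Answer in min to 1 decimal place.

9.1 min

Optimal t* satisfies g'(t*) = g(t*)/(T + t*).
g'(t) = 0.53·273·t^-0.47. Setting 0.53·273·t^-0.47 = 273·t^0.53/(8.1+t) gives 0.53(8.1+t) = t, so 0.47·t = 0.53×8.1.
t* = 0.53×8.1/0.47 = 9.134 min.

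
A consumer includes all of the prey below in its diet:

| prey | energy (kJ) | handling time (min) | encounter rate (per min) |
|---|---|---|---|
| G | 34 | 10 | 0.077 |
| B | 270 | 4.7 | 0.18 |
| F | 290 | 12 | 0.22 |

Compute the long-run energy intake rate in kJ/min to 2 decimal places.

21.88 kJ/min

R = Σλ_iE_i / (1 + Σλ_ih_i)
Numerator: 0.077×34 + 0.18×270 + 0.22×290 = 115
Denominator: 1 + 0.077×10 + 0.18×4.7 + 0.22×12 = 5.256
R = 115/5.256 = 21.88 kJ/min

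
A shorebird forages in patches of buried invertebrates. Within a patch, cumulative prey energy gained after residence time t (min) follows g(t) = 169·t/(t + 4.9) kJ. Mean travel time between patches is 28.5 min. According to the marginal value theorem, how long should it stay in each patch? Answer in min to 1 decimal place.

By the marginal value theorem, leave when the instantaneous gain rate g'(t) equals the habitat-wide average g(t)/(T + t).
g'(t) = 169·4.9/(t + 4.9)². Setting 169·4.9/(t+4.9)² = 169t/[(t+4.9)(28.5+t)] gives 4.9(28.5+t) = t(t+4.9), so t² = 4.9×28.5 = 139.7.
t* = √139.7 = 11.82 min.

11.8 min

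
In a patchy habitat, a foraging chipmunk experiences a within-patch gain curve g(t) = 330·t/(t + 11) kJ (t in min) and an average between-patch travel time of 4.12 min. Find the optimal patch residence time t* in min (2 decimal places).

By the marginal value theorem, leave when the instantaneous gain rate g'(t) equals the habitat-wide average g(t)/(T + t).
g'(t) = 330·11/(t + 11)². Setting 330·11/(t+11)² = 330t/[(t+11)(4.12+t)] gives 11(4.12+t) = t(t+11), so t² = 11×4.12 = 45.32.
t* = √45.32 = 6.732 min.

6.73 min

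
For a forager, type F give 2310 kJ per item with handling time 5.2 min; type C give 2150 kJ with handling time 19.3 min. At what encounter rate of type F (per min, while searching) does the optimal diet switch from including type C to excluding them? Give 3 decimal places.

The zero-one rule: include type C iff E₂/h₂ > λE₁/(1+λh₁). Equality gives the switch point.
λE₁h₂ = E₂ + λE₂h₁ ⇒ λ = E₂/(E₁h₂ − E₂h₁) = 2150/(4.458e+04 − 1.118e+04) = 0.06437 per min.

0.064 per min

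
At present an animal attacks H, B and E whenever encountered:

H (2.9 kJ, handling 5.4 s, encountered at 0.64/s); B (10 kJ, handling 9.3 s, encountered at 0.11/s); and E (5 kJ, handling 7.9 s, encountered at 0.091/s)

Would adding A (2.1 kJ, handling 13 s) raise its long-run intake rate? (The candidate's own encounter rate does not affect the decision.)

On H, B and E alone, R = ΣλE/(1+Σλh) = 3.411/6.198 = 0.5503 kJ/s.
A: E/h = 2.1/13 = 0.1615 kJ/s.
0.1615 < 0.5503, so adding A would lower the average — exclude it.

No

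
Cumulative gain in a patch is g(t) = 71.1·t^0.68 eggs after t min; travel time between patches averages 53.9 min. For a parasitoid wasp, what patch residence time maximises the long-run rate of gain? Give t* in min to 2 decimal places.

114.54 min

By the marginal value theorem, leave when the instantaneous gain rate g'(t) equals the habitat-wide average g(t)/(T + t).
g'(t) = 0.68·71.1·t^-0.32. Setting 0.68·71.1·t^-0.32 = 71.1·t^0.68/(53.9+t) gives 0.68(53.9+t) = t, so 0.32·t = 0.68×53.9.
t* = 0.68×53.9/0.32 = 114.5 min.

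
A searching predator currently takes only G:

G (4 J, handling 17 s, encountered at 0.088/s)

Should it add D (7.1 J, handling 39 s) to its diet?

Yes

On G alone, R = ΣλE/(1+Σλh) = 0.352/2.496 = 0.141 J/s.
Profitability of D: 7.1/39 = 0.1821 J/s.
Since 0.1821 > R, including D increases the long-run rate.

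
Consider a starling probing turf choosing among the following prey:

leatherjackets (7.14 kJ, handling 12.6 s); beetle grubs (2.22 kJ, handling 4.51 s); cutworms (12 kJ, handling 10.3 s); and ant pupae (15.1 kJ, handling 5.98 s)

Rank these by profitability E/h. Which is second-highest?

cutworms

In descending order of E/h:
ant pupae: 15.1/5.98 = 2.53 kJ/s
cutworms: 12/10.3 = 1.17 kJ/s
leatherjackets: 7.14/12.6 = 0.567 kJ/s
beetle grubs: 2.22/4.51 = 0.492 kJ/s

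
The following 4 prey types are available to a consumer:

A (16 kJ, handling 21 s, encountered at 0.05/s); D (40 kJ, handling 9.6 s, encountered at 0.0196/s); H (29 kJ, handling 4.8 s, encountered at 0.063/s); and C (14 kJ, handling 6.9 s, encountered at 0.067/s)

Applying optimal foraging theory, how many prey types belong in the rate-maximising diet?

E/h in descending order: H 6.04, D 4.17, C 2.03, A 0.762 kJ/s. The optimal diet is the largest prefix of this list for which every included type satisfies E_i/h_i > R on the types above it.
Rate on top 1: 1.403. D: 4.17 > 1.403 → include.
Rate on top 2: 1.752. C: 2.03 > 1.752 → include.
Rate on top 3: 1.817. A: 0.762 < 1.817 → exclude; stop.
Optimal diet: H, D, C — 3 of 4 types.

3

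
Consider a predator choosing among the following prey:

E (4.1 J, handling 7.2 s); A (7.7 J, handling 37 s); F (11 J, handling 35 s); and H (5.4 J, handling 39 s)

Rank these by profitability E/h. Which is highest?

E

Profitability E/h (J/s): E = 4.1/7.2 = 0.569, A = 7.7/37 = 0.208, F = 11/35 = 0.314, H = 5.4/39 = 0.138.
Ranked: E > F > A > H.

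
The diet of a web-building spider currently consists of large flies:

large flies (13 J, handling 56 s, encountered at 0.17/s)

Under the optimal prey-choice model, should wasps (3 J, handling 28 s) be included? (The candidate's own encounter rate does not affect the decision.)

No

Intake rate on the current diet: R = (0.17×13) / (1 + 0.17×56) = 2.21/10.52 = 0.2101 J/s.
Profitability of wasps: 3/28 = 0.1071 J/s.
Since 0.1071 < R, time spent handling wasps is better spent searching.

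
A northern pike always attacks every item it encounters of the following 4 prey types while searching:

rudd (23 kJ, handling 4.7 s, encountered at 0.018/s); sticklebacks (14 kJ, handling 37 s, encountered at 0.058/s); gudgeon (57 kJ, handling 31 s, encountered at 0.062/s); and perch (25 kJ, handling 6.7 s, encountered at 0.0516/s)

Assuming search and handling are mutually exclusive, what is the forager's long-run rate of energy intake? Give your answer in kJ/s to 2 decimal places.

1.10 kJ/s

Energy encountered per unit search time: 0.018×23 + 0.058×14 + 0.062×57 + 0.0516×25 = 6.05 kJ/s.
Handling time per unit search time: 0.018×4.7 + 0.058×37 + 0.062×31 + 0.0516×6.7 = 4.498.
Rate = 6.05/(1 + 4.498) = 1.1 kJ/s.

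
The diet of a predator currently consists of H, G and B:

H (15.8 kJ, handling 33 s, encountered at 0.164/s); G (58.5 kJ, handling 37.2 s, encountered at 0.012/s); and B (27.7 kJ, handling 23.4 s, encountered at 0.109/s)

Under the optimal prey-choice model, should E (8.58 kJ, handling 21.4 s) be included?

No

Intake rate on the current diet: R = (0.164×15.8 + 0.012×58.5 + 0.109×27.7) / (1 + 0.164×33 + 0.012×37.2 + 0.109×23.4) = 6.312/9.409 = 0.6709 kJ/s.
E: E/h = 8.58/21.4 = 0.4009 kJ/s.
Since 0.4009 < R, time spent handling E is better spent searching.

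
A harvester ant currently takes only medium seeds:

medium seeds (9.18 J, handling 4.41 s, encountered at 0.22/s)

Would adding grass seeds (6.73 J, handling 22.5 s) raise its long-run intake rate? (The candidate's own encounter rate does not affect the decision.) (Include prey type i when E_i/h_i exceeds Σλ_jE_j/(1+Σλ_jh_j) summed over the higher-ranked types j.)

No

Intake rate on the current diet: R = (0.22×9.18) / (1 + 0.22×4.41) = 2.02/1.97 = 1.025 J/s.
Profitability of grass seeds: 6.73/22.5 = 0.2991 J/s.
0.2991 < 1.025, so adding grass seeds would lower the average — exclude it.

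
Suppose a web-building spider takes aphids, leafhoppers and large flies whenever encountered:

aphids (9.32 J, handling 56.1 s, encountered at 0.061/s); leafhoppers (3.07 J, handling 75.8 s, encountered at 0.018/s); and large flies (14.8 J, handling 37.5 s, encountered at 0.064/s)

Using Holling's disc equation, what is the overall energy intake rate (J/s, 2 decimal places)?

Energy encountered per unit search time: 0.061×9.32 + 0.018×3.07 + 0.064×14.8 = 1.571 J/s.
Handling time per unit search time: 0.061×56.1 + 0.018×75.8 + 0.064×37.5 = 7.186.
Rate = 1.571/(1 + 7.186) = 0.1919 J/s.

0.19 J/s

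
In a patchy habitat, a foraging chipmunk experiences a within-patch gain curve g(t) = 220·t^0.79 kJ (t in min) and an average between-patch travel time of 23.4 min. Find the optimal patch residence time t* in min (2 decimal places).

Maximise g(t)/(T+t): set derivative to zero → g'(t)(T+t) = g(t).
g'(t) = 0.79·220·t^-0.21. Setting 0.79·220·t^-0.21 = 220·t^0.79/(23.4+t) gives 0.79(23.4+t) = t, so 0.21·t = 0.79×23.4.
t* = 0.79×23.4/0.21 = 88.03 min.

88.03 min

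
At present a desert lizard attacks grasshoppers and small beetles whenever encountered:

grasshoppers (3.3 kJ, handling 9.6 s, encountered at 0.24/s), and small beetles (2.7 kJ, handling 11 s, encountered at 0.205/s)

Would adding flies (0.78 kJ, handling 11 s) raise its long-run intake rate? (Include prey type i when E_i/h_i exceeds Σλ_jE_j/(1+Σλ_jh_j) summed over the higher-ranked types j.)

No

On grasshoppers and small beetles alone, R = ΣλE/(1+Σλh) = 1.345/5.559 = 0.242 kJ/s.
Profitability of flies: 0.78/11 = 0.07091 kJ/s.
0.07091 < 0.242, so adding flies would lower the average — exclude it.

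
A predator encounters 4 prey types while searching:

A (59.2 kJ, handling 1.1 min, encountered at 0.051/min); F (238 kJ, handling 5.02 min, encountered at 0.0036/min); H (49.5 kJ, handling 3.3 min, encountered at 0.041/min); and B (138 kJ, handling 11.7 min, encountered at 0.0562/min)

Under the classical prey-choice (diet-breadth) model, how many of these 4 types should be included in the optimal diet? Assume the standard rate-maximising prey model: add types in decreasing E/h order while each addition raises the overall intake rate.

E/h in descending order: A 53.8, F 47.4, H 15, B 11.8 kJ/min. The optimal diet is the largest prefix of this list for which every included type satisfies E_i/h_i > R on the types above it.
Rate on top 1: 2.859. F: 47.4 > 2.859 → include.
Rate on top 2: 3.608. H: 15 > 3.608 → include.
Rate on top 3: 4.883. B: 11.8 > 4.883 → include.
Optimal diet: A, F, H, B — 4 of 4 types.

4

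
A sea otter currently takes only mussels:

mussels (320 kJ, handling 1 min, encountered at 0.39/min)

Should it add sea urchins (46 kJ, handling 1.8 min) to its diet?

No

On mussels alone, R = ΣλE/(1+Σλh) = 124.8/1.39 = 89.78 kJ/min.
sea urchins: E/h = 46/1.8 = 25.56 kJ/min.
Since 25.56 < R, time spent handling sea urchins is better spent searching.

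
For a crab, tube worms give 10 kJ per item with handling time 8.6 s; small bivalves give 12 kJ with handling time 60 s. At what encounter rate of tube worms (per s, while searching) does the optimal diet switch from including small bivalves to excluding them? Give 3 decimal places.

At the threshold, the rate on tube worms alone equals the profitability of small bivalves: λ·10/(1 + λ·8.6) = 12/60 = 0.2.
Rearranging, λ(10 − 0.2×8.6) = 0.2, so λ = 0.2/8.28 = 0.02415 per s.

0.024 per s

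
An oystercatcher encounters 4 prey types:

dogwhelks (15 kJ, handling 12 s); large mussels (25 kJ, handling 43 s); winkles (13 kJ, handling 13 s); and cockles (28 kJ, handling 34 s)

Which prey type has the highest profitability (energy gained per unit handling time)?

dogwhelks

Profitability E/h (kJ/s): dogwhelks = 15/12 = 1.25, large mussels = 25/43 = 0.581, winkles = 13/13 = 1, cockles = 28/34 = 0.824.
Ranked: dogwhelks > winkles > cockles > large mussels.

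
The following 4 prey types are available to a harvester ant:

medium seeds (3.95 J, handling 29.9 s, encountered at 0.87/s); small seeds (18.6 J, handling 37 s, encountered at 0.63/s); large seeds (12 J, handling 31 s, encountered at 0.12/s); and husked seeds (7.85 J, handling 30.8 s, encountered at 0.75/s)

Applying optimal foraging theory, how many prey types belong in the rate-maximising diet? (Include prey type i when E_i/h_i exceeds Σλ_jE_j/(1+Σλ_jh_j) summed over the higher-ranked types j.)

1

E/h in descending order: small seeds 0.503, large seeds 0.387, husked seeds 0.255, medium seeds 0.132 J/s. The optimal diet is the largest prefix of this list for which every included type satisfies E_i/h_i > R on the types above it.
Rate on top 1: 0.482. large seeds: 0.387 < 0.482 → exclude; stop.
Optimal diet: small seeds — 1 of 4 types.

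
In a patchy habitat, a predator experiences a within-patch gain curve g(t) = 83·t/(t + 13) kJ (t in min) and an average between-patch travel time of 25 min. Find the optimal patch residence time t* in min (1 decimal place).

Optimal t* satisfies g'(t*) = g(t*)/(T + t*).
g'(t) = 83·13/(t + 13)². Setting 83·13/(t+13)² = 83t/[(t+13)(25+t)] gives 13(25+t) = t(t+13), so t² = 13×25 = 325.
t* = √325 = 18.03 min.

18.0 min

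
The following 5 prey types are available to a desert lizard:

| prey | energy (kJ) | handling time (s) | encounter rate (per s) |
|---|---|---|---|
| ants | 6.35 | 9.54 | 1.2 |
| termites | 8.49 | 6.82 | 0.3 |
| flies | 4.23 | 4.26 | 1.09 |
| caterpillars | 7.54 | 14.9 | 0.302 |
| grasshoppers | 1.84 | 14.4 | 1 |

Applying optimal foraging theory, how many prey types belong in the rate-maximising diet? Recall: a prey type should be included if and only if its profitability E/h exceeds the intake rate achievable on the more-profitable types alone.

2

Rank by E/h (kJ/s): termites 1.24, flies 0.993, ants 0.666, caterpillars 0.506, grasshoppers 0.128. Include each in turn until the next type's E/h falls below the running intake rate.
Rate on top 1: 0.8362. flies: 0.993 > 0.8362 → include.
Rate on top 2: 0.9309. ants: 0.666 < 0.9309 → exclude; stop.
Optimal diet: termites, flies — 2 of 5 types.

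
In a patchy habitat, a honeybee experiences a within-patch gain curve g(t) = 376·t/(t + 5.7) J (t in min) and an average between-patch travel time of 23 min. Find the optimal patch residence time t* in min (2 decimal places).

Maximise g(t)/(T+t): set derivative to zero → g'(t)(T+t) = g(t).
g'(t) = 376·5.7/(t + 5.7)². Setting 376·5.7/(t+5.7)² = 376t/[(t+5.7)(23+t)] gives 5.7(23+t) = t(t+5.7), so t² = 5.7×23 = 131.1.
t* = √131.1 = 11.45 min.

11.45 min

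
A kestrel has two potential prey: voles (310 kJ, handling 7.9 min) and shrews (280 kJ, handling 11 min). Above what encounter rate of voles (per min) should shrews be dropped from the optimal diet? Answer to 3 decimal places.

0.234 per min

The zero-one rule: include shrews iff E₂/h₂ > λE₁/(1+λh₁). Equality gives the switch point.
λE₁h₂ = E₂ + λE₂h₁ ⇒ λ = E₂/(E₁h₂ − E₂h₁) = 280/(3410 − 2212) = 0.2337 per min.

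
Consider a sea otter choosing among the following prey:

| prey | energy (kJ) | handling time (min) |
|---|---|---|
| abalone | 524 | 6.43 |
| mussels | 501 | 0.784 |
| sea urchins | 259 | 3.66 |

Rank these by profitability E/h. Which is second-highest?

In descending order of E/h:
mussels: 501/0.784 = 639 kJ/min
abalone: 524/6.43 = 81.5 kJ/min
sea urchins: 259/3.66 = 70.8 kJ/min

abalone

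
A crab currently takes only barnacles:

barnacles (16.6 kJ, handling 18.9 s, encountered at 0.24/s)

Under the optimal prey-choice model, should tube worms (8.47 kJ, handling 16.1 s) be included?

Intake rate on the current diet: R = (0.24×16.6) / (1 + 0.24×18.9) = 3.984/5.536 = 0.7197 kJ/s.
Profitability of tube worms: 8.47/16.1 = 0.5261 kJ/s.
Since 0.5261 < R, time spent handling tube worms is better spent searching.

No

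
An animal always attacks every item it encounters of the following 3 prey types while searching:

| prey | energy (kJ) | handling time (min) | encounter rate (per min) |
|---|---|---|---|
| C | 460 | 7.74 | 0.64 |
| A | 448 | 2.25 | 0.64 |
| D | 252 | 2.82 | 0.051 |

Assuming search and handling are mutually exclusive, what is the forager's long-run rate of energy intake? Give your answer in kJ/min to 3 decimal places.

78.803 kJ/min

Energy encountered per unit search time: 0.64×460 + 0.64×448 + 0.051×252 = 594 kJ/min.
Handling time per unit search time: 0.64×7.74 + 0.64×2.25 + 0.051×2.82 = 6.537.
Rate = 594/(1 + 6.537) = 78.8 kJ/min.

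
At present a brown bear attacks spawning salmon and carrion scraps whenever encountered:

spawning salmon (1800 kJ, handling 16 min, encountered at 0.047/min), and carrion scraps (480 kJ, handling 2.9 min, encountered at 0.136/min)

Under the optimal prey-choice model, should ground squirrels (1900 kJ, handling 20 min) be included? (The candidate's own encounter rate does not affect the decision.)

Yes

Current rate: (0.047×1800 + 0.136×480)/(1 + 0.047×16 + 0.136×2.9) = 69.83 kJ/min.
ground squirrels: E/h = 1900/20 = 95 kJ/min.
Since 95 > R, including ground squirrels increases the long-run rate.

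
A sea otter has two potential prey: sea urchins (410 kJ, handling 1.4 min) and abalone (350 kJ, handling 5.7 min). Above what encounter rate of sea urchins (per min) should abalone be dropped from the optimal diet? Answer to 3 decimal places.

0.189 per min

The zero-one rule: include abalone iff E₂/h₂ > λE₁/(1+λh₁). Equality gives the switch point.
λE₁h₂ = E₂ + λE₂h₁ ⇒ λ = E₂/(E₁h₂ − E₂h₁) = 350/(2337 − 490) = 0.1895 per min.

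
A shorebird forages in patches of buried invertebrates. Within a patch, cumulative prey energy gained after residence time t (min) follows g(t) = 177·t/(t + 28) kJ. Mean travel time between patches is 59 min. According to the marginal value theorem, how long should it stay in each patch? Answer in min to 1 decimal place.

40.6 min

Optimal t* satisfies g'(t*) = g(t*)/(T + t*).
g'(t) = 177·28/(t + 28)². Setting 177·28/(t+28)² = 177t/[(t+28)(59+t)] gives 28(59+t) = t(t+28), so t² = 28×59 = 1652.
t* = √1652 = 40.64 min.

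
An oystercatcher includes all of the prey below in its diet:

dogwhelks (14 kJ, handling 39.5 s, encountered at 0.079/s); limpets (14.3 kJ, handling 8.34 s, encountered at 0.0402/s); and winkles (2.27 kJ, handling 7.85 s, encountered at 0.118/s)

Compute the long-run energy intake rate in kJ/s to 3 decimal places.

Energy encountered per unit search time: 0.079×14 + 0.0402×14.3 + 0.118×2.27 = 1.949 kJ/s.
Handling time per unit search time: 0.079×39.5 + 0.0402×8.34 + 0.118×7.85 = 4.382.
Rate = 1.949/(1 + 4.382) = 0.3621 kJ/s.

0.362 kJ/s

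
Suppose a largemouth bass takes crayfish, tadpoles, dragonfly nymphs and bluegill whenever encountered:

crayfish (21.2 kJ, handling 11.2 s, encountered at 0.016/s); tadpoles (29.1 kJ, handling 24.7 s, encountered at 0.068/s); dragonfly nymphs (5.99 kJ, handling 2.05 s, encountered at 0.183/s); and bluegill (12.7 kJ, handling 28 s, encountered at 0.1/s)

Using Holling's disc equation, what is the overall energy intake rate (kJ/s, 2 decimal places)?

R = (0.016×21.2 + 0.068×29.1 + 0.183×5.99 + 0.1×12.7) / (1 + 0.016×11.2 + 0.068×24.7 + 0.183×2.05 + 0.1×28) = 4.684/6.034 = 0.7763 kJ/s.

0.78 kJ/s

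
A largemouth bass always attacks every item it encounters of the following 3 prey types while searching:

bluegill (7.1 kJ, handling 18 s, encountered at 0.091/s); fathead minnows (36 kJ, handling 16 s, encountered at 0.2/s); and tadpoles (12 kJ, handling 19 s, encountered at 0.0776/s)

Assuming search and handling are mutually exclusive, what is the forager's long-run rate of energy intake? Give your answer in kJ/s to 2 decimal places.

1.20 kJ/s

R = Σλ_iE_i / (1 + Σλ_ih_i)
Numerator: 0.091×7.1 + 0.2×36 + 0.0776×12 = 8.777
Denominator: 1 + 0.091×18 + 0.2×16 + 0.0776×19 = 7.312
R = 8.777/7.312 = 1.2 kJ/s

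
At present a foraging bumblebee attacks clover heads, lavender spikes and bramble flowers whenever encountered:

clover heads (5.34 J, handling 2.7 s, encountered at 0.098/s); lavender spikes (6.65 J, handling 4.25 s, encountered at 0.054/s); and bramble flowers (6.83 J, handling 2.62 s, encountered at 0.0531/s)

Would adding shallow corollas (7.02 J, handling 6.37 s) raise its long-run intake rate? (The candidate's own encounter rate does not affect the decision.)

Current rate: (0.098×5.34 + 0.054×6.65 + 0.0531×6.83)/(1 + 0.098×2.7 + 0.054×4.25 + 0.0531×2.62) = 0.7624 J/s.
shallow corollas: E/h = 7.02/6.37 = 1.102 J/s.
1.102 > 0.7624, so adding shallow corollas raises the average — include it.

Yes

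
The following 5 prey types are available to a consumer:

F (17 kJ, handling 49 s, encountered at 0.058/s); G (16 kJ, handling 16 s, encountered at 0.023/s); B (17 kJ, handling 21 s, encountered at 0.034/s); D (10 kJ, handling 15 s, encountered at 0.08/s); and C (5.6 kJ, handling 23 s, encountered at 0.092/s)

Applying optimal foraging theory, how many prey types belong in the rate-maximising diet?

Profitabilities (E/h, kJ/s): G 1, B 0.81, D 0.667, F 0.347, C 0.243. Add prey in this order while the next type's profitability exceeds the intake rate on those already taken.
Rate on top 1: 0.269. B: 0.81 > 0.269 → include.
Rate on top 2: 0.4544. D: 0.667 > 0.4544 → include.
Rate on top 3: 0.532. F: 0.347 < 0.532 → exclude; stop.
Optimal diet: G, B, D — 3 of 5 types.

3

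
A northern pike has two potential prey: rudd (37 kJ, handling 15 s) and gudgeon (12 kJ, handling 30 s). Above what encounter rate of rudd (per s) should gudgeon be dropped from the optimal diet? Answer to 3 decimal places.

The zero-one rule: include gudgeon iff E₂/h₂ > λE₁/(1+λh₁). Equality gives the switch point.
λE₁h₂ = E₂ + λE₂h₁ ⇒ λ = E₂/(E₁h₂ − E₂h₁) = 12/(1110 − 180) = 0.0129 per s.

0.013 per s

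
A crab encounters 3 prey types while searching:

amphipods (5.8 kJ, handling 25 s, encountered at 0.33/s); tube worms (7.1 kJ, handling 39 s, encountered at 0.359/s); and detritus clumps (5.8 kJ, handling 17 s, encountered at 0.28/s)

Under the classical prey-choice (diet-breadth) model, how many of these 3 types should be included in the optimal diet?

1

E/h in descending order: detritus clumps 0.341, amphipods 0.232, tube worms 0.182 kJ/s. The optimal diet is the largest prefix of this list for which every included type satisfies E_i/h_i > R on the types above it.
Rate on top 1: 0.2819. amphipods: 0.232 < 0.2819 → exclude; stop.
Optimal diet: detritus clumps — 1 of 3 types.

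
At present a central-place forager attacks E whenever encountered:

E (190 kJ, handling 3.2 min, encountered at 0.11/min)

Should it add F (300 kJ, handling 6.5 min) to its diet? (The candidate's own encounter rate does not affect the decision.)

Yes

On E alone, R = ΣλE/(1+Σλh) = 20.9/1.352 = 15.46 kJ/min.
Profitability of F: 300/6.5 = 46.15 kJ/min.
Since 46.15 > R, including F increases the long-run rate.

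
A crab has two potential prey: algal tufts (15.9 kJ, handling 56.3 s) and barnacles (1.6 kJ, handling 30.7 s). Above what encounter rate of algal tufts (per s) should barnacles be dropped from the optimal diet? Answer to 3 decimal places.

0.004 per s

The zero-one rule: include barnacles iff E₂/h₂ > λE₁/(1+λh₁). Equality gives the switch point.
λE₁h₂ = E₂ + λE₂h₁ ⇒ λ = E₂/(E₁h₂ − E₂h₁) = 1.6/(488.1 − 90.08) = 0.00402 per s.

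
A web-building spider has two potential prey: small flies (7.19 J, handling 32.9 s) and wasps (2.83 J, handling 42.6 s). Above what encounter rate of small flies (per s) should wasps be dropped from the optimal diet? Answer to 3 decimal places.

The zero-one rule: include wasps iff E₂/h₂ > λE₁/(1+λh₁). Equality gives the switch point.
λE₁h₂ = E₂ + λE₂h₁ ⇒ λ = E₂/(E₁h₂ − E₂h₁) = 2.83/(306.3 − 93.11) = 0.01327 per s.

0.013 per s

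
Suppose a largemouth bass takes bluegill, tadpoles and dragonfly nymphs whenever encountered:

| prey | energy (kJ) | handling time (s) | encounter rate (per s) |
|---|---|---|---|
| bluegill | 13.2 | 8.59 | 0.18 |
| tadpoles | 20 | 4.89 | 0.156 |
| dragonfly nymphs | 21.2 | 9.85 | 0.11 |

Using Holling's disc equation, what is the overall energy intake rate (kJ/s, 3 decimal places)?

Energy encountered per unit search time: 0.18×13.2 + 0.156×20 + 0.11×21.2 = 7.828 kJ/s.
Handling time per unit search time: 0.18×8.59 + 0.156×4.89 + 0.11×9.85 = 3.393.
Rate = 7.828/(1 + 3.393) = 1.782 kJ/s.

1.782 kJ/s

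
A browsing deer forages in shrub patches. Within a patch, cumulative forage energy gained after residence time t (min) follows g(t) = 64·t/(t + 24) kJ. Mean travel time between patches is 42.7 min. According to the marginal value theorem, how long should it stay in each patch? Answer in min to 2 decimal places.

32.01 min

Optimal t* satisfies g'(t*) = g(t*)/(T + t*).
g'(t) = 64·24/(t + 24)². Setting 64·24/(t+24)² = 64t/[(t+24)(42.7+t)] gives 24(42.7+t) = t(t+24), so t² = 24×42.7 = 1025.
t* = √1025 = 32.01 min.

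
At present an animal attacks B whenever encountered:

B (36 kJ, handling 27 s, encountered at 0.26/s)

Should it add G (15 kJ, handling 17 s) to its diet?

No

Intake rate on the current diet: R = (0.26×36) / (1 + 0.26×27) = 9.36/8.02 = 1.167 kJ/s.
G: E/h = 15/17 = 0.8824 kJ/s.
0.8824 < 1.167, so adding G would lower the average — exclude it.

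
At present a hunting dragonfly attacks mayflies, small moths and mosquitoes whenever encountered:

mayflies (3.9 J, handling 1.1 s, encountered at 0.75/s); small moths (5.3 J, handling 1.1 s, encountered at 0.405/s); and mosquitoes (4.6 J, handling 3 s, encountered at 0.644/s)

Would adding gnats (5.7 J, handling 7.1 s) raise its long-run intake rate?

No

On mayflies, small moths and mosquitoes alone, R = ΣλE/(1+Σλh) = 8.034/4.203 = 1.912 J/s.
Profitability of gnats: 5.7/7.1 = 0.8028 J/s.
Since 0.8028 < R, time spent handling gnats is better spent searching.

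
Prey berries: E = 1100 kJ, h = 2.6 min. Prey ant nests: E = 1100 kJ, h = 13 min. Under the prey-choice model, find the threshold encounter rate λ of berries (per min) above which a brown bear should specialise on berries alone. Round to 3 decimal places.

0.096 per min

Drop ant nests once their profitability E₂/h₂ falls below the rate achievable on berries alone: E₂/h₂ = λE₁/(1 + λh₁).
Solve for λ: λE₁h₂ = E₂(1 + λh₁) → λ(E₁h₂ − E₂h₁) = E₂ → λ = E₂/(E₁h₂ − E₂h₁).
λ = 1100/(1100×13 − 1100×2.6) = 1100/1.144e+04 = 0.09615 per min.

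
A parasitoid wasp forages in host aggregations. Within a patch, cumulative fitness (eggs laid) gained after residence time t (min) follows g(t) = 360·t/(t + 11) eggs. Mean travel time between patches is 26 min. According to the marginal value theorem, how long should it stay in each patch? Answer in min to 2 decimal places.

Maximise g(t)/(T+t): set derivative to zero → g'(t)(T+t) = g(t).
g'(t) = 360·11/(t + 11)². Setting 360·11/(t+11)² = 360t/[(t+11)(26+t)] gives 11(26+t) = t(t+11), so t² = 11×26 = 286.
t* = √286 = 16.91 min.

16.91 min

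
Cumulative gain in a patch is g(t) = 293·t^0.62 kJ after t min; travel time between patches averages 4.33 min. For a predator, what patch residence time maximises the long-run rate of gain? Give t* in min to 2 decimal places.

7.06 min

Optimal t* satisfies g'(t*) = g(t*)/(T + t*).
g'(t) = 0.62·293·t^-0.38. Setting 0.62·293·t^-0.38 = 293·t^0.62/(4.33+t) gives 0.62(4.33+t) = t, so 0.38·t = 0.62×4.33.
t* = 0.62×4.33/0.38 = 7.065 min.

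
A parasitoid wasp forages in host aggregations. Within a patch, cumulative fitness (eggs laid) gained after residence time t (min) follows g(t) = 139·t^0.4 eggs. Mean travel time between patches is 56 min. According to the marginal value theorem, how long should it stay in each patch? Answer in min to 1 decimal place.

Maximise g(t)/(T+t): set derivative to zero → g'(t)(T+t) = g(t).
g'(t) = 0.4·139·t^-0.6. Setting 0.4·139·t^-0.6 = 139·t^0.4/(56+t) gives 0.4(56+t) = t, so 0.60·t = 0.4×56.
t* = 0.4×56/0.60 = 37.33 min.

37.3 min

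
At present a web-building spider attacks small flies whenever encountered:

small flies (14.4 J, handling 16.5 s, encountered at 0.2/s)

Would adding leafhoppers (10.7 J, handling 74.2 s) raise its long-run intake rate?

Intake rate on the current diet: R = (0.2×14.4) / (1 + 0.2×16.5) = 2.88/4.3 = 0.6698 J/s.
leafhoppers: E/h = 10.7/74.2 = 0.1442 J/s.
0.1442 < 0.6698, so adding leafhoppers would lower the average — exclude it.

No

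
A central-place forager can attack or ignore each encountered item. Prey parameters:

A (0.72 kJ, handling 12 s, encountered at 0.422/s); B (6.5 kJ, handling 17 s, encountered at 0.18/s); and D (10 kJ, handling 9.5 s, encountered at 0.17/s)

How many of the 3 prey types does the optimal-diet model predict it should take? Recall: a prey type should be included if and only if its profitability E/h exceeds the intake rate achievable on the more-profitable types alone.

Rank by E/h (kJ/s): D 1.05, B 0.382, A 0.06. Include each in turn until the next type's E/h falls below the running intake rate.
Rate on top 1: 0.6501. B: 0.382 < 0.6501 → exclude; stop.
Optimal diet: D — 1 of 3 types.

1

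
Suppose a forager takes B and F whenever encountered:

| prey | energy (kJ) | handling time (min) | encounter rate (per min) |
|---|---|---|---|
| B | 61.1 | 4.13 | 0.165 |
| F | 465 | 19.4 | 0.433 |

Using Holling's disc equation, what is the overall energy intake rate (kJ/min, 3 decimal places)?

20.971 kJ/min

Energy encountered per unit search time: 0.165×61.1 + 0.433×465 = 211.4 kJ/min.
Handling time per unit search time: 0.165×4.13 + 0.433×19.4 = 9.082.
Rate = 211.4/(1 + 9.082) = 20.97 kJ/min.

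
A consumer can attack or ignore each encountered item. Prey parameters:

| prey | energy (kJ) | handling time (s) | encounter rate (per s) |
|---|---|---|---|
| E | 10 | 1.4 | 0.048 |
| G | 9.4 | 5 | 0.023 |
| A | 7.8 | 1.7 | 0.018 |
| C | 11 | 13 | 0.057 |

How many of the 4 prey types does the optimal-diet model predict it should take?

4

Rank by E/h (kJ/s): E 7.14, A 4.59, G 1.88, C 0.846. Include each in turn until the next type's E/h falls below the running intake rate.
Rate on top 1: 0.4498. A: 4.59 > 0.4498 → include.
Rate on top 2: 0.5651. G: 1.88 > 0.5651 → include.
Rate on top 3: 0.6898. C: 0.846 > 0.6898 → include.
Optimal diet: E, A, G, C — 4 of 4 types.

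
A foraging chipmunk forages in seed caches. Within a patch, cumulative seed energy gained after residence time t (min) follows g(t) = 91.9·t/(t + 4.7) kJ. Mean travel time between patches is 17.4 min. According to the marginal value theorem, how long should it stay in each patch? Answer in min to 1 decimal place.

By the marginal value theorem, leave when the instantaneous gain rate g'(t) equals the habitat-wide average g(t)/(T + t).
g'(t) = 91.9·4.7/(t + 4.7)². Setting 91.9·4.7/(t+4.7)² = 91.9t/[(t+4.7)(17.4+t)] gives 4.7(17.4+t) = t(t+4.7), so t² = 4.7×17.4 = 81.78.
t* = √81.78 = 9.043 min.

9.0 min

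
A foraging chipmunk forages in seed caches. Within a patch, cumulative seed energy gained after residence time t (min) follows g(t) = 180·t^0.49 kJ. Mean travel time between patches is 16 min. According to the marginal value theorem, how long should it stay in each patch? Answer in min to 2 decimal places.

Optimal t* satisfies g'(t*) = g(t*)/(T + t*).
g'(t) = 0.49·180·t^-0.51. Setting 0.49·180·t^-0.51 = 180·t^0.49/(16+t) gives 0.49(16+t) = t, so 0.51·t = 0.49×16.
t* = 0.49×16/0.51 = 15.37 min.

15.37 min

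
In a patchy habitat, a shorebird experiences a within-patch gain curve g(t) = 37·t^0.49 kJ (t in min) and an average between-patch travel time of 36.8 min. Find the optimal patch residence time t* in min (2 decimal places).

35.36 min

By the marginal value theorem, leave when the instantaneous gain rate g'(t) equals the habitat-wide average g(t)/(T + t).
g'(t) = 0.49·37·t^-0.51. Setting 0.49·37·t^-0.51 = 37·t^0.49/(36.8+t) gives 0.49(36.8+t) = t, so 0.51·t = 0.49×36.8.
t* = 0.49×36.8/0.51 = 35.36 min.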